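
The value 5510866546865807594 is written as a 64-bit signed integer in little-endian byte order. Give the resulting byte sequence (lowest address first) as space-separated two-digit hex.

5510866546865807594 in hexadecimal, padded to 64 bits, is 0x4C7A87ED328520EA.
Split into bytes (most-significant first): 4C 7A 87 ED 32 85 20 EA.
Little-endian: lowest address holds the least-significant byte.
So at ascending addresses the bytes are EA 20 85 32 ED 87 7A 4C.

EA 20 85 32 ED 87 7A 4C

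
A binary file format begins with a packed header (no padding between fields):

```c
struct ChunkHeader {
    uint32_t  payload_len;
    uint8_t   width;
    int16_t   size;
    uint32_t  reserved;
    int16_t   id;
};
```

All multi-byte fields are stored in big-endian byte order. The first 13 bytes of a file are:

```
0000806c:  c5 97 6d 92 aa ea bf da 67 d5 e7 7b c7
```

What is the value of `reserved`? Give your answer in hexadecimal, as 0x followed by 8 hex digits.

0xDA67D5E7

`reserved` follows `payload_len` (4 B), `width` (1 B), `size` (2 B), so it starts at offset 4 + 1 + 2 = 7 and occupies 4 bytes.
Bytes at offsets 7..10: DA 67 D5 E7.
Big-endian: lowest address holds the most-significant byte.
The bytes are already most-significant first: 0xDA67D5E7.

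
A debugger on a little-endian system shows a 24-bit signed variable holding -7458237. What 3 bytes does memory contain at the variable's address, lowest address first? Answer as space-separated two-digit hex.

Two's complement of -7458237 in 24 bits: 7458237 = 0x71CDBD; invert → 0x8E3242; add 1 → 0x8E3243.
Split into bytes (most-significant first): 8E 32 43.
Little-endian stores the least-significant byte at the lowest address.
So at ascending addresses the bytes are 43 32 8E.

43 32 8E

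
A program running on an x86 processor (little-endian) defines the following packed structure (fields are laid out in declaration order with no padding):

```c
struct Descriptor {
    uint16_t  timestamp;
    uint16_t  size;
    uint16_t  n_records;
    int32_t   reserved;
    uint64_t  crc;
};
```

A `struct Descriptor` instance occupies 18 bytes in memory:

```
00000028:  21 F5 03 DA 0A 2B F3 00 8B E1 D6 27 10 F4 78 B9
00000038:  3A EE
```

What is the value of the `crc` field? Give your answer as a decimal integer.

17166236858817980374

`crc` follows `timestamp` (2 B), `size` (2 B), `n_records` (2 B), `reserved` (4 B), so it starts at offset 2 + 2 + 2 + 4 = 10 and occupies 8 bytes.
Bytes at offsets 10..17: D6 27 10 F4 78 B9 3A EE.
Little-endian: lowest address holds the least-significant byte.
Reassemble most-significant byte first: EE 3A B9 78 F4 10 27 D6 → 0xEE3AB978F41027D6.
0xEE3AB978F41027D6 = 17166236858817980374.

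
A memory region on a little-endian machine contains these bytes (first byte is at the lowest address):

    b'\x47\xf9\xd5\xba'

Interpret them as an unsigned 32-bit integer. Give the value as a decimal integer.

3134585159

In little-endian order the low byte comes first in memory.
Reassemble most-significant byte first: BA D5 F9 47 → 0xBAD5F947.
0xBAD5F947 = 3134585159.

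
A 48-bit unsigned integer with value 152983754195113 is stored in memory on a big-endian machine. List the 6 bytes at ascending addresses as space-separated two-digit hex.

152983754195113 in hexadecimal, padded to 48 bits, is 0x8B234E5340A9.
Split into bytes (most-significant first): 8B 23 4E 53 40 A9.
Big-endian stores the most-significant byte at the lowest address.
So the memory order matches the most-significant-first order: 8B 23 4E 53 40 A9.

8B 23 4E 53 40 A9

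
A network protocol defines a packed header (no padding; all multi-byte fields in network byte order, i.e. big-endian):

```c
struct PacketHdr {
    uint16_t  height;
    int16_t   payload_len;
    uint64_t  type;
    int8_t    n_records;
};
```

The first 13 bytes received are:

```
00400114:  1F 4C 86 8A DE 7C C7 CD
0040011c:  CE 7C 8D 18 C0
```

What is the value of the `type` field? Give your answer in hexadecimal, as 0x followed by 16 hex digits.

0xDE7CC7CDCE7C8D18

`type` follows `height` (2 B), `payload_len` (2 B), so it starts at offset 2 + 2 = 4 and occupies 8 bytes.
Bytes at offsets 4..11: DE 7C C7 CD CE 7C 8D 18.
Big-endian stores the most-significant byte at the lowest address.
The bytes are already most-significant first: 0xDE7CC7CDCE7C8D18.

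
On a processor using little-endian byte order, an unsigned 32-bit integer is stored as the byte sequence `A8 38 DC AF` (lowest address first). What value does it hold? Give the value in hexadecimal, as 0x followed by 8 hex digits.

In little-endian order the low byte comes first in memory.
Reassemble most-significant byte first: AF DC 38 A8 → 0xAFDC38A8.

0xAFDC38A8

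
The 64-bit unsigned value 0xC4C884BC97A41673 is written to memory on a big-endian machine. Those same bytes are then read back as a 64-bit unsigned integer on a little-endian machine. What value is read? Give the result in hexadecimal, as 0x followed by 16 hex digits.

Stored big-endian, the bytes at ascending addresses are C4 C8 84 BC 97 A4 16 73.
Read back as little-endian, the first byte is least significant, giving 0x7316A497BC84C8C4.

0x7316A497BC84C8C4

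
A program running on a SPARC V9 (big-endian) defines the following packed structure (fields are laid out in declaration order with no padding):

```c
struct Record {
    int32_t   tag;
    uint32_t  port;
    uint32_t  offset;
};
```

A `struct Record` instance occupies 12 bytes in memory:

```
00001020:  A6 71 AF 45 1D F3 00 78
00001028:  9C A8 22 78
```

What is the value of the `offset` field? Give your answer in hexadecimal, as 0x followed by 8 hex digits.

0x9CA82278

`offset` follows `tag` (4 B), `port` (4 B), so it starts at offset 4 + 4 = 8 and occupies 4 bytes.
Bytes at offsets 8..11: 9C A8 22 78.
In big-endian order the high byte comes first in memory.
The bytes are already most-significant first: 0x9CA82278.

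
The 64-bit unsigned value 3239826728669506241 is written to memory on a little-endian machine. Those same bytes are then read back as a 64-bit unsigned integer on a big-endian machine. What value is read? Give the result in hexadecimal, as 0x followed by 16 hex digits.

3239826728669506241 in 64-bit hexadecimal is 0x2CF62D3E90296AC1.
Stored little-endian, the bytes at ascending addresses are C1 6A 29 90 3E 2D F6 2C.
Read back as big-endian, the last byte is least significant, giving 0xC16A29903E2DF62C.

0xC16A29903E2DF62C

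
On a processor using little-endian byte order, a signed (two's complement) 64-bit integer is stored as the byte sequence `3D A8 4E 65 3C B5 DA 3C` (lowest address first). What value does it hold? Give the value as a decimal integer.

4385016458200918077

Little-endian: lowest address holds the least-significant byte.
Reassemble most-significant byte first: 3C DA B5 3C 65 4E A8 3D → 0x3CDAB53C654EA83D.
0x3CDAB53C654EA83D = 4385016458200918077.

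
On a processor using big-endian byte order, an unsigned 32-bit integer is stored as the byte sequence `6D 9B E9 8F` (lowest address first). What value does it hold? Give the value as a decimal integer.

Big-endian: lowest address holds the most-significant byte.
The bytes are already most-significant first: 0x6D9BE98F.
0x6D9BE98F = 1838934415.

1838934415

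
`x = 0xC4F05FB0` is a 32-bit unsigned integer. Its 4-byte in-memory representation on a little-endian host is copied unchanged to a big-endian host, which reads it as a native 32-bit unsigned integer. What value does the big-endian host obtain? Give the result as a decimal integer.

2959077572

Stored little-endian, the bytes at ascending addresses are B0 5F F0 C4.
Read back as big-endian, the last byte is least significant, giving 0xB05FF0C4.
0xB05FF0C4 = 2959077572.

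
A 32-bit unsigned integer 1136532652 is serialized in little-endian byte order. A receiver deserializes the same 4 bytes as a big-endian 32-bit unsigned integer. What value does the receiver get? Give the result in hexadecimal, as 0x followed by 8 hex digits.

1136532652 in 32-bit hexadecimal is 0x43BE1CAC.
Stored little-endian, the bytes at ascending addresses are AC 1C BE 43.
Read back as big-endian, the last byte is least significant, giving 0xAC1CBE43.

0xAC1CBE43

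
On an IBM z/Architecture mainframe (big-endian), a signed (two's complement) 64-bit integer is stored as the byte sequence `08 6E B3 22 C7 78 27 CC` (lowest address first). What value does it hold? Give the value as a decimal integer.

Big-endian stores the most-significant byte at the lowest address.
The bytes are already most-significant first: 0x086EB322C77827CC.
0x086EB322C77827CC = 607619961698396108.

607619961698396108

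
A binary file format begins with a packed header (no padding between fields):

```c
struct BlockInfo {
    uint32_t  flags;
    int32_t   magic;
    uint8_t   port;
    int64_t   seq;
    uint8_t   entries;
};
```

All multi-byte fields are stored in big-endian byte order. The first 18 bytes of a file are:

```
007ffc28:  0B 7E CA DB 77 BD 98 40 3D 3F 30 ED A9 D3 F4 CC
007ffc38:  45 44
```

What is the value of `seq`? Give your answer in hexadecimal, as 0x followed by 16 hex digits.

0x3F30EDA9D3F4CC45

`seq` follows `flags` (4 B), `magic` (4 B), `port` (1 B), so it starts at offset 4 + 4 + 1 = 9 and occupies 8 bytes.
Bytes at offsets 9..16: 3F 30 ED A9 D3 F4 CC 45.
In big-endian order the high byte comes first in memory.
The bytes are already most-significant first: 0x3F30EDA9D3F4CC45.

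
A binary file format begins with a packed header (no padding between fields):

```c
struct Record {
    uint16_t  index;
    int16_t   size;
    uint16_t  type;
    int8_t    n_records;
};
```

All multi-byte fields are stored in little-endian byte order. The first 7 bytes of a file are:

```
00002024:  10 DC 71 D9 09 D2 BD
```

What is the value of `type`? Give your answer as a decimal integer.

`type` follows `index` (2 B), `size` (2 B), so it starts at offset 2 + 2 = 4 and occupies 2 bytes.
Bytes at offsets 4..5: 09 D2.
Little-endian stores the least-significant byte at the lowest address.
Reassemble most-significant byte first: D2 09 → 0xD209.
0xD209 = 53769.

53769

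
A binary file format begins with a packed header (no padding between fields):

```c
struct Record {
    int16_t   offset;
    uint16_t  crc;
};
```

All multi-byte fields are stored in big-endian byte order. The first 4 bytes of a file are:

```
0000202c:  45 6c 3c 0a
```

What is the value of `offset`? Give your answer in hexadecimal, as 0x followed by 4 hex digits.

`offset` is the first field, at byte offset 0, occupying 2 bytes.
Bytes at offsets 0..1: 45 6C.
Big-endian: lowest address holds the most-significant byte.
The bytes are already most-significant first: 0x456C.

0x456C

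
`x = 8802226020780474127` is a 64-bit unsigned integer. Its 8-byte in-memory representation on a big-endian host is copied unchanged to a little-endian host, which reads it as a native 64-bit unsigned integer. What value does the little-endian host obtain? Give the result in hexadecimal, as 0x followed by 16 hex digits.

0x0FFF5101EEC9277A

8802226020780474127 in 64-bit hexadecimal is 0x7A27C9EE0151FF0F.
Stored big-endian, the bytes at ascending addresses are 7A 27 C9 EE 01 51 FF 0F.
Read back as little-endian, the first byte is least significant, giving 0x0FFF5101EEC9277A.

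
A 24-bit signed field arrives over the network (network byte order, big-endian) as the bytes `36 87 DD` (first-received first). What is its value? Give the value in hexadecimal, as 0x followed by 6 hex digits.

0x3687DD

Big-endian stores the most-significant byte at the lowest address.
The bytes are already most-significant first: 0x3687DD.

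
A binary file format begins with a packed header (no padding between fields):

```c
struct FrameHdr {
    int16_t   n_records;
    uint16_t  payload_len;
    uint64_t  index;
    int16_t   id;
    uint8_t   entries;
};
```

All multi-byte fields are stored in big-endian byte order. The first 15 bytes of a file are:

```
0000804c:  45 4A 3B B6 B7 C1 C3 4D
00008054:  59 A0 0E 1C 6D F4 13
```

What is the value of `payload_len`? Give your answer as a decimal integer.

15286

`payload_len` follows `n_records` (2 bytes), so it starts at byte offset 2 and occupies 2 bytes.
Bytes at offsets 2..3: 3B B6.
Big-endian: lowest address holds the most-significant byte.
The bytes are already most-significant first: 0x3BB6.
0x3BB6 = 15286.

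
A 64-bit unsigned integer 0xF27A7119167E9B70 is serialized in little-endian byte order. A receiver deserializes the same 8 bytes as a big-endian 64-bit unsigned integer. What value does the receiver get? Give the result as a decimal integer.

Stored little-endian, the bytes at ascending addresses are 70 9B 7E 16 19 71 7A F2.
Read back as big-endian, the last byte is least significant, giving 0x709B7E1619717AF2.
0x709B7E1619717AF2 = 8114217787019328242.

8114217787019328242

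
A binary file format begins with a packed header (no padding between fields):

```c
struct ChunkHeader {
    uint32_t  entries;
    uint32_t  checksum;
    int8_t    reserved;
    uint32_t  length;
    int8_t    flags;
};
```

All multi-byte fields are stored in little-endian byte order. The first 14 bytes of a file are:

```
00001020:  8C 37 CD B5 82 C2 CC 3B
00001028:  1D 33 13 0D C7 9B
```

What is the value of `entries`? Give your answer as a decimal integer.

3050125196

`entries` is the first field, at byte offset 0, occupying 4 bytes.
Bytes at offsets 0..3: 8C 37 CD B5.
Little-endian stores the least-significant byte at the lowest address.
Reassemble most-significant byte first: B5 CD 37 8C → 0xB5CD378C.
0xB5CD378C = 3050125196.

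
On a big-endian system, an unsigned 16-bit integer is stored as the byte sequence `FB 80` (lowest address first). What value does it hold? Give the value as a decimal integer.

Big-endian: lowest address holds the most-significant byte.
The bytes are already most-significant first: 0xFB80.
0xFB80 = 64384.

64384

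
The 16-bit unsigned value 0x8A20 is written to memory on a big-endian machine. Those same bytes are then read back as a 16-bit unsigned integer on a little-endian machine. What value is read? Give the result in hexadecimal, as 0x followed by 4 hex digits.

Stored big-endian, the bytes at ascending addresses are 8A 20.
Read back as little-endian, the first byte is least significant, giving 0x208A.

0x208A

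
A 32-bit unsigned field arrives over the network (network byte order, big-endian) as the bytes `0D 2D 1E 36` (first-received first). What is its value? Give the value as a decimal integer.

In big-endian order the high byte comes first in memory.
The bytes are already most-significant first: 0x0D2D1E36.
0x0D2D1E36 = 221060662.

221060662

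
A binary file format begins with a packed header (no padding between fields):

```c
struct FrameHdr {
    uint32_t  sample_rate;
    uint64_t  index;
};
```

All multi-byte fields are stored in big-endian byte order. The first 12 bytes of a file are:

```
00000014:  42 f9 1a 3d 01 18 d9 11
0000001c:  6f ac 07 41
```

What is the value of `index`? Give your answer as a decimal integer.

79051662390200129

`index` follows `sample_rate` (4 bytes), so it starts at byte offset 4 and occupies 8 bytes.
Bytes at offsets 4..11: 01 18 D9 11 6F AC 07 41.
Big-endian stores the most-significant byte at the lowest address.
The bytes are already most-significant first: 0x0118D9116FAC0741.
0x0118D9116FAC0741 = 79051662390200129.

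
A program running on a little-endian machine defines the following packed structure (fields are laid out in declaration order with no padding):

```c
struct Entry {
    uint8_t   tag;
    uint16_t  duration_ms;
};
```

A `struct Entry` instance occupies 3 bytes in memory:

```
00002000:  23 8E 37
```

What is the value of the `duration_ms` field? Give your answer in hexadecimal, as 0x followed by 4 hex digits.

`duration_ms` follows `tag` (1 byte), so it starts at byte offset 1 and occupies 2 bytes.
Bytes at offsets 1..2: 8E 37.
In little-endian order the low byte comes first in memory.
Reassemble most-significant byte first: 37 8E → 0x378E.

0x378E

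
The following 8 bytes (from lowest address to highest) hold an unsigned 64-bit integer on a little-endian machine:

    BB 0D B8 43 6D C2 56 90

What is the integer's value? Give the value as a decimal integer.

10400714164002098619

Little-endian stores the least-significant byte at the lowest address.
Reassemble most-significant byte first: 90 56 C2 6D 43 B8 0D BB → 0x9056C26D43B80DBB.
0x9056C26D43B80DBB = 10400714164002098619.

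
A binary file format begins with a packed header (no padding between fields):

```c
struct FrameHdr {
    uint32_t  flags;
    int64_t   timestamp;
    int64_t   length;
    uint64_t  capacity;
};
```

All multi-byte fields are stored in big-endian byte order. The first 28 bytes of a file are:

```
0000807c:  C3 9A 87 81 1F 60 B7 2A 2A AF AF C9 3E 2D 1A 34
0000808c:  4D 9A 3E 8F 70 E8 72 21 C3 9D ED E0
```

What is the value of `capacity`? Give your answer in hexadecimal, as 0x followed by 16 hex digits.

0x70E87221C39DEDE0

`capacity` follows `flags` (4 B), `timestamp` (8 B), `length` (8 B), so it starts at offset 4 + 8 + 8 = 20 and occupies 8 bytes.
Bytes at offsets 20..27: 70 E8 72 21 C3 9D ED E0.
Big-endian: lowest address holds the most-significant byte.
The bytes are already most-significant first: 0x70E87221C39DEDE0.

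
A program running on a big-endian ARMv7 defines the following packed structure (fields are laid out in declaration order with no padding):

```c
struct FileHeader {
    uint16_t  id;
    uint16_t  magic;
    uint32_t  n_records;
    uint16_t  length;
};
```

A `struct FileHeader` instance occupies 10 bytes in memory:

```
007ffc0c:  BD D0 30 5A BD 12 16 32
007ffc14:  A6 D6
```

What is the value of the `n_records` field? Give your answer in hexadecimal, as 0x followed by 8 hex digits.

`n_records` follows `id` (2 B), `magic` (2 B), so it starts at offset 2 + 2 = 4 and occupies 4 bytes.
Bytes at offsets 4..7: BD 12 16 32.
In big-endian order the high byte comes first in memory.
The bytes are already most-significant first: 0xBD121632.

0xBD121632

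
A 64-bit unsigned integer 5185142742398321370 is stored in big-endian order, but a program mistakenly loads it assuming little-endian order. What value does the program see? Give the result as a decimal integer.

5185142742398321370 in 64-bit hexadecimal is 0x47F553DA2658C2DA.
Stored big-endian, the bytes at ascending addresses are 47 F5 53 DA 26 58 C2 DA.
Read back as little-endian, the first byte is least significant, giving 0xDAC25826DA53F547.
0xDAC25826DA53F547 = 15763258569645094215.

15763258569645094215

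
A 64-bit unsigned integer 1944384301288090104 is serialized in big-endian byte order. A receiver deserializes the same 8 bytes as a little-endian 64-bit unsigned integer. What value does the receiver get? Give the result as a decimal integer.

1944384301288090104 in 64-bit hexadecimal is 0x1AFBD738611F69F8.
Stored big-endian, the bytes at ascending addresses are 1A FB D7 38 61 1F 69 F8.
Read back as little-endian, the first byte is least significant, giving 0xF8691F6138D7FB1A.
0xF8691F6138D7FB1A = 17899872696386714394.

17899872696386714394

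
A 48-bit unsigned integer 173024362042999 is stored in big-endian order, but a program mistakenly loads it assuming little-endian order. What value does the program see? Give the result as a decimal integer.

130939113921949

173024362042999 in 48-bit hexadecimal is 0x9D5D5FA31677.
Stored big-endian, the bytes at ascending addresses are 9D 5D 5F A3 16 77.
Read back as little-endian, the first byte is least significant, giving 0x7716A35F5D9D.
0x7716A35F5D9D = 130939113921949.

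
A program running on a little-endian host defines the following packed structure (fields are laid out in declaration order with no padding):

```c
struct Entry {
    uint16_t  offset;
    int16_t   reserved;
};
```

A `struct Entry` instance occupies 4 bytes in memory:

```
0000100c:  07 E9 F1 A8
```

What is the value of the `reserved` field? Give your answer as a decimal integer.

`reserved` follows `offset` (2 bytes), so it starts at byte offset 2 and occupies 2 bytes.
Bytes at offsets 2..3: F1 A8.
Little-endian stores the least-significant byte at the lowest address.
Reassemble most-significant byte first: A8 F1 → 0xA8F1.
Top bit is set, so as a signed 16-bit value this is 0xA8F1 − 2^16 = -22287.

-22287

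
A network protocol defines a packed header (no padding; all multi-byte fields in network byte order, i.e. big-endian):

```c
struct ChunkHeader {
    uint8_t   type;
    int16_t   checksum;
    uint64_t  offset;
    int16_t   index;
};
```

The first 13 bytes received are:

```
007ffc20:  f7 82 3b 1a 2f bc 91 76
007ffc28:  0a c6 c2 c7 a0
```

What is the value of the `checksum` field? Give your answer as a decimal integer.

`checksum` follows `type` (1 byte), so it starts at byte offset 1 and occupies 2 bytes.
Bytes at offsets 1..2: 82 3B.
Big-endian: lowest address holds the most-significant byte.
The bytes are already most-significant first: 0x823B.
Top bit is set, so as a signed 16-bit value this is 0x823B − 2^16 = -32197.

-32197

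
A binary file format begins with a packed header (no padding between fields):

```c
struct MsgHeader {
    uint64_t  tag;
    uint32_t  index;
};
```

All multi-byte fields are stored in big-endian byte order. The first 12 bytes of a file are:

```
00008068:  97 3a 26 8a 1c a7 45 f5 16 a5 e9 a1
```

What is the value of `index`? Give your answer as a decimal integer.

379972001

`index` follows `tag` (8 bytes), so it starts at byte offset 8 and occupies 4 bytes.
Bytes at offsets 8..11: 16 A5 E9 A1.
In big-endian order the high byte comes first in memory.
The bytes are already most-significant first: 0x16A5E9A1.
0x16A5E9A1 = 379972001.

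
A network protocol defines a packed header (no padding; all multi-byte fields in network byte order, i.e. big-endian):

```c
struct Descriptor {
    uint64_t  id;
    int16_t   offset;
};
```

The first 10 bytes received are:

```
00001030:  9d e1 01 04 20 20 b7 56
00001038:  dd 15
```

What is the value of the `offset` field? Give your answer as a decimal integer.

-8939

`offset` follows `id` (8 bytes), so it starts at byte offset 8 and occupies 2 bytes.
Bytes at offsets 8..9: DD 15.
Big-endian: lowest address holds the most-significant byte.
The bytes are already most-significant first: 0xDD15.
Top bit is set, so as a signed 16-bit value this is 0xDD15 − 2^16 = -8939.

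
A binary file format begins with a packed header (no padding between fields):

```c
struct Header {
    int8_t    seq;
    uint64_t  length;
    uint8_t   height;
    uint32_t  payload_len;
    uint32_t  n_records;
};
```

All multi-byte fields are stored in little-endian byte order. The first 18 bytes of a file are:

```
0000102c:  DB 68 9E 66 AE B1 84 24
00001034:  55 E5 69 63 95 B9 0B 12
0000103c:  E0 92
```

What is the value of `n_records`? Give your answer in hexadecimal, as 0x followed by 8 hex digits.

`n_records` follows `seq` (1 B), `length` (8 B), `height` (1 B), `payload_len` (4 B), so it starts at offset 1 + 8 + 1 + 4 = 14 and occupies 4 bytes.
Bytes at offsets 14..17: 0B 12 E0 92.
Little-endian stores the least-significant byte at the lowest address.
Reassemble most-significant byte first: 92 E0 12 0B → 0x92E0120B.

0x92E0120B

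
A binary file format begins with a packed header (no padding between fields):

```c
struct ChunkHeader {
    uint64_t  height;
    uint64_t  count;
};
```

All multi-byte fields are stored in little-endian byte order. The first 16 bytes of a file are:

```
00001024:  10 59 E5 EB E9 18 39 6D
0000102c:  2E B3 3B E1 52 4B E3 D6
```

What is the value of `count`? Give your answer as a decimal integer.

`count` follows `height` (8 bytes), so it starts at byte offset 8 and occupies 8 bytes.
Bytes at offsets 8..15: 2E B3 3B E1 52 4B E3 D6.
In little-endian order the low byte comes first in memory.
Reassemble most-significant byte first: D6 E3 4B 52 E1 3B B3 2E → 0xD6E34B52E13BB32E.
0xD6E34B52E13BB32E = 15484302763168084782.

15484302763168084782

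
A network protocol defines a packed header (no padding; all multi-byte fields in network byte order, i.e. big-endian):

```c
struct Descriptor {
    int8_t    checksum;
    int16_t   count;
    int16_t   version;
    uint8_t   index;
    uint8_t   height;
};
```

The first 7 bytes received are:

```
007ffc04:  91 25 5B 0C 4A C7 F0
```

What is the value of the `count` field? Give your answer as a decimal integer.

9563

`count` follows `checksum` (1 byte), so it starts at byte offset 1 and occupies 2 bytes.
Bytes at offsets 1..2: 25 5B.
Big-endian: lowest address holds the most-significant byte.
The bytes are already most-significant first: 0x255B.
0x255B = 9563.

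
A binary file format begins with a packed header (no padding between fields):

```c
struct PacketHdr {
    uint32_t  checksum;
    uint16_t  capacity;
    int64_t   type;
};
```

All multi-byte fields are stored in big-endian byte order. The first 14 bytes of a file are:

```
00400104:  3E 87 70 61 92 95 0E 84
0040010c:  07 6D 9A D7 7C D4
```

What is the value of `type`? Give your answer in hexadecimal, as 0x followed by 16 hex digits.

`type` follows `checksum` (4 B), `capacity` (2 B), so it starts at offset 4 + 2 = 6 and occupies 8 bytes.
Bytes at offsets 6..13: 0E 84 07 6D 9A D7 7C D4.
Big-endian stores the most-significant byte at the lowest address.
The bytes are already most-significant first: 0x0E84076D9AD77CD4.

0x0E84076D9AD77CD4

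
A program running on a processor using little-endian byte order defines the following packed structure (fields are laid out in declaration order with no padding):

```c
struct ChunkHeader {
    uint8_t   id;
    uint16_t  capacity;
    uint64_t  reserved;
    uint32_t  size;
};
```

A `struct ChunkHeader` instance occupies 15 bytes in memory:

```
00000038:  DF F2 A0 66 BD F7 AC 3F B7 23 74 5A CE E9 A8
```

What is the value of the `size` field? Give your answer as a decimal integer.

2833895002

`size` follows `id` (1 B), `capacity` (2 B), `reserved` (8 B), so it starts at offset 1 + 2 + 8 = 11 and occupies 4 bytes.
Bytes at offsets 11..14: 5A CE E9 A8.
Little-endian: lowest address holds the least-significant byte.
Reassemble most-significant byte first: A8 E9 CE 5A → 0xA8E9CE5A.
0xA8E9CE5A = 2833895002.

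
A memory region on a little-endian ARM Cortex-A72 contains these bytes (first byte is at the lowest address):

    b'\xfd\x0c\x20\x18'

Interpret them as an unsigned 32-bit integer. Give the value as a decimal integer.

Little-endian: lowest address holds the least-significant byte.
Reassemble most-significant byte first: 18 20 0C FD → 0x18200CFD.
0x18200CFD = 404753661.

404753661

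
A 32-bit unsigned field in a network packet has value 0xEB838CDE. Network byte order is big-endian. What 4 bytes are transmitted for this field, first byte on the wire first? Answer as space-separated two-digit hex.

Split into bytes (most-significant first): EB 83 8C DE.
In big-endian order the high byte comes first in memory.
So the memory order matches the most-significant-first order: EB 83 8C DE.

EB 83 8C DE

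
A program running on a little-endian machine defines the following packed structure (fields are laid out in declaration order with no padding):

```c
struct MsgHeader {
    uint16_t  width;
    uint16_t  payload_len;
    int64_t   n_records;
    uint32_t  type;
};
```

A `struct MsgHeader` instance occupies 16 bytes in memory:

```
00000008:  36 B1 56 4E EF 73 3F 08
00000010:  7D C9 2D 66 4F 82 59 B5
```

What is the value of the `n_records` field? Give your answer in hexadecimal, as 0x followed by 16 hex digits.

`n_records` follows `width` (2 B), `payload_len` (2 B), so it starts at offset 2 + 2 = 4 and occupies 8 bytes.
Bytes at offsets 4..11: EF 73 3F 08 7D C9 2D 66.
Little-endian: lowest address holds the least-significant byte.
Reassemble most-significant byte first: 66 2D C9 7D 08 3F 73 EF → 0x662DC97D083F73EF.

0x662DC97D083F73EF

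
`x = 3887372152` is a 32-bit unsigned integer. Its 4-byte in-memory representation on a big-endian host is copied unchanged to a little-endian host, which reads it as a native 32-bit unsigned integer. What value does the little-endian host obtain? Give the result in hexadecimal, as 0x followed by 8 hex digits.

0x7897B4E7

3887372152 in 32-bit hexadecimal is 0xE7B49778.
Stored big-endian, the bytes at ascending addresses are E7 B4 97 78.
Read back as little-endian, the first byte is least significant, giving 0x7897B4E7.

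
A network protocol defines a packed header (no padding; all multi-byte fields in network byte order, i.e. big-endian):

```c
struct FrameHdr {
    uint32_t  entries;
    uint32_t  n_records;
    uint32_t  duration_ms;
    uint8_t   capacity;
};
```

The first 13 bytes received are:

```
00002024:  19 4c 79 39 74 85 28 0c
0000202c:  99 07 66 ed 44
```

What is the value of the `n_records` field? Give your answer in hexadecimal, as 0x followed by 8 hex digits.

`n_records` follows `entries` (4 bytes), so it starts at byte offset 4 and occupies 4 bytes.
Bytes at offsets 4..7: 74 85 28 0C.
In big-endian order the high byte comes first in memory.
The bytes are already most-significant first: 0x7485280C.

0x7485280C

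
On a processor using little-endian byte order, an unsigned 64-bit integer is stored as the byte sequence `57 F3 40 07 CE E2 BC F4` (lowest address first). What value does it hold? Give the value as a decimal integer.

17635219615388857175

In little-endian order the low byte comes first in memory.
Reassemble most-significant byte first: F4 BC E2 CE 07 40 F3 57 → 0xF4BCE2CE0740F357.
0xF4BCE2CE0740F357 = 17635219615388857175.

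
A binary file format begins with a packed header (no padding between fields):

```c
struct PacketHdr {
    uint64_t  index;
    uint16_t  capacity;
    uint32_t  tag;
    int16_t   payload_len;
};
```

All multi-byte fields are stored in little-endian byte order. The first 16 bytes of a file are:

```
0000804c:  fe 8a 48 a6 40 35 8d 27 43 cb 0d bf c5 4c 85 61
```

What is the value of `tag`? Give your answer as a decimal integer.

1288027917

`tag` follows `index` (8 B), `capacity` (2 B), so it starts at offset 8 + 2 = 10 and occupies 4 bytes.
Bytes at offsets 10..13: 0D BF C5 4C.
Little-endian stores the least-significant byte at the lowest address.
Reassemble most-significant byte first: 4C C5 BF 0D → 0x4CC5BF0D.
0x4CC5BF0D = 1288027917.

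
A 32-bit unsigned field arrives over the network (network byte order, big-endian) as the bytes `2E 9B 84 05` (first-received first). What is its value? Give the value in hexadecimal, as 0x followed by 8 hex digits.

In big-endian order the high byte comes first in memory.
The bytes are already most-significant first: 0x2E9B8405.

0x2E9B8405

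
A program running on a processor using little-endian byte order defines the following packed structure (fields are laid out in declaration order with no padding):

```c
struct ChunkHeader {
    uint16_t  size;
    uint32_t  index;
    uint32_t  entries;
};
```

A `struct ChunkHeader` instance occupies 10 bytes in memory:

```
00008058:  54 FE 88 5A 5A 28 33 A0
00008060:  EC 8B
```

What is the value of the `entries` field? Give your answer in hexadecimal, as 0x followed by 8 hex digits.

`entries` follows `size` (2 B), `index` (4 B), so it starts at offset 2 + 4 = 6 and occupies 4 bytes.
Bytes at offsets 6..9: 33 A0 EC 8B.
Little-endian stores the least-significant byte at the lowest address.
Reassemble most-significant byte first: 8B EC A0 33 → 0x8BECA033.

0x8BECA033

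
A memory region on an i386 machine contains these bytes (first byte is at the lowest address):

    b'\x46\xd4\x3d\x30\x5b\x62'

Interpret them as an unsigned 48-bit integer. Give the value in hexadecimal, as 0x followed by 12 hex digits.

0x625B303DD446

Little-endian: lowest address holds the least-significant byte.
Reassemble most-significant byte first: 62 5B 30 3D D4 46 → 0x625B303DD446.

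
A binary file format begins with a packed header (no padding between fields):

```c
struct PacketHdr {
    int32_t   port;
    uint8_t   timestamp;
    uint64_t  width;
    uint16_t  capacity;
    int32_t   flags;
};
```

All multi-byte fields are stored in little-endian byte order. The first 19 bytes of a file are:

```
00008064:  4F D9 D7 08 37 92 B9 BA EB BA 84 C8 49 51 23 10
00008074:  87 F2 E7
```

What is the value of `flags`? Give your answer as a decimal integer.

-403536112

`flags` follows `port` (4 B), `timestamp` (1 B), `width` (8 B), `capacity` (2 B), so it starts at offset 4 + 1 + 8 + 2 = 15 and occupies 4 bytes.
Bytes at offsets 15..18: 10 87 F2 E7.
In little-endian order the low byte comes first in memory.
Reassemble most-significant byte first: E7 F2 87 10 → 0xE7F28710.
Top bit is set, so as a signed 32-bit value this is 0xE7F28710 − 2^32 = -403536112.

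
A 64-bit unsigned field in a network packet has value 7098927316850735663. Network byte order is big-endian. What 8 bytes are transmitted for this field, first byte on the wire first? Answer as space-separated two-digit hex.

62 84 74 C8 6F 34 7A 2F

7098927316850735663 in hexadecimal, padded to 64 bits, is 0x628474C86F347A2F.
Split into bytes (most-significant first): 62 84 74 C8 6F 34 7A 2F.
Big-endian: lowest address holds the most-significant byte.
So the memory order matches the most-significant-first order: 62 84 74 C8 6F 34 7A 2F.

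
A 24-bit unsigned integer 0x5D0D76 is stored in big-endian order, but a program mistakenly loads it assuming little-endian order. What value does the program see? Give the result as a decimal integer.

7736669

Stored big-endian, the bytes at ascending addresses are 5D 0D 76.
Read back as little-endian, the first byte is least significant, giving 0x760D5D.
0x760D5D = 7736669.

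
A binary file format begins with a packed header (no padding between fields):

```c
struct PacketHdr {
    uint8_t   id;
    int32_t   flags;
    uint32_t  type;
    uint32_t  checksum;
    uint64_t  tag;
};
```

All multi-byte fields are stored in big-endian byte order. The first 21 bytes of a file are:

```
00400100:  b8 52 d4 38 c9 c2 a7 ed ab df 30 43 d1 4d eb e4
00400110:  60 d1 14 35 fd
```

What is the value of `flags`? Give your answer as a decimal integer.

`flags` follows `id` (1 byte), so it starts at byte offset 1 and occupies 4 bytes.
Bytes at offsets 1..4: 52 D4 38 C9.
Big-endian: lowest address holds the most-significant byte.
The bytes are already most-significant first: 0x52D438C9.
0x52D438C9 = 1389639881.

1389639881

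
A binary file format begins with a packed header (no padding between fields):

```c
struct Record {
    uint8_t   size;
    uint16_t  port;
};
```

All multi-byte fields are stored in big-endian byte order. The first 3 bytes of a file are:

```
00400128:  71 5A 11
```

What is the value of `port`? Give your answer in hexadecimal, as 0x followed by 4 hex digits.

`port` follows `size` (1 byte), so it starts at byte offset 1 and occupies 2 bytes.
Bytes at offsets 1..2: 5A 11.
In big-endian order the high byte comes first in memory.
The bytes are already most-significant first: 0x5A11.

0x5A11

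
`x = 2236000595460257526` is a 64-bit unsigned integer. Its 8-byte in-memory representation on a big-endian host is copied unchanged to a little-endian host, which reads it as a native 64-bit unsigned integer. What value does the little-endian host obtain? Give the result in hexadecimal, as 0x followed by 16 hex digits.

2236000595460257526 in 64-bit hexadecimal is 0x1F07DEB1D9F876F6.
Stored big-endian, the bytes at ascending addresses are 1F 07 DE B1 D9 F8 76 F6.
Read back as little-endian, the first byte is least significant, giving 0xF676F8D9B1DE071F.

0xF676F8D9B1DE071F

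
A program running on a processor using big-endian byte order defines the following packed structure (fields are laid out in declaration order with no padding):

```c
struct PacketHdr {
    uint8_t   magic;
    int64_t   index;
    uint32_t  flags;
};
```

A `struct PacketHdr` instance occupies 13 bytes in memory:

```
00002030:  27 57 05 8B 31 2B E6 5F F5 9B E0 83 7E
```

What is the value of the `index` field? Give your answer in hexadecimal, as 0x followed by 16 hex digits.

0x57058B312BE65FF5

`index` follows `magic` (1 byte), so it starts at byte offset 1 and occupies 8 bytes.
Bytes at offsets 1..8: 57 05 8B 31 2B E6 5F F5.
Big-endian stores the most-significant byte at the lowest address.
The bytes are already most-significant first: 0x57058B312BE65FF5.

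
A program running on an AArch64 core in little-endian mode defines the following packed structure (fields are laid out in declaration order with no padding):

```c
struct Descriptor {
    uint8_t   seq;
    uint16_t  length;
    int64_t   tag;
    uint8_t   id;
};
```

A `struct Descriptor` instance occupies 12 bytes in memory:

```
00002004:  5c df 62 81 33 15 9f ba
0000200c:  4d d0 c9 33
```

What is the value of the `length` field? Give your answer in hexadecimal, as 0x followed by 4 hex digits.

0x62DF

`length` follows `seq` (1 byte), so it starts at byte offset 1 and occupies 2 bytes.
Bytes at offsets 1..2: DF 62.
In little-endian order the low byte comes first in memory.
Reassemble most-significant byte first: 62 DF → 0x62DF.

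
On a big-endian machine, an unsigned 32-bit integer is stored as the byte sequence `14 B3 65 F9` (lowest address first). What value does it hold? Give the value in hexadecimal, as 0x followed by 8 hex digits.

0x14B365F9

In big-endian order the high byte comes first in memory.
The bytes are already most-significant first: 0x14B365F9.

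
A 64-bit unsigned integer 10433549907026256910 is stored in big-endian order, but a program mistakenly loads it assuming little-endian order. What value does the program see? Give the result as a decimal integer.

10433549907026256910 in 64-bit hexadecimal is 0x90CB6A5C729C240E.
Stored big-endian, the bytes at ascending addresses are 90 CB 6A 5C 72 9C 24 0E.
Read back as little-endian, the first byte is least significant, giving 0x0E249C725C6ACB90.
0x0E249C725C6ACB90 = 1019111430683282320.

1019111430683282320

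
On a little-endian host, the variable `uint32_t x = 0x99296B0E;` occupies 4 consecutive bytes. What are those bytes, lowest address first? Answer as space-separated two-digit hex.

Split into bytes (most-significant first): 99 29 6B 0E.
In little-endian order the low byte comes first in memory.
So at ascending addresses the bytes are 0E 6B 29 99.

0E 6B 29 99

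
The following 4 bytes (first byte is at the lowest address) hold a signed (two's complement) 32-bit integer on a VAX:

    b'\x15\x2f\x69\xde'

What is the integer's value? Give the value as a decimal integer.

Little-endian: lowest address holds the least-significant byte.
Reassemble most-significant byte first: DE 69 2F 15 → 0xDE692F15.
Top bit is set, so as a signed 32-bit value this is 0xDE692F15 − 2^32 = -563532011.

-563532011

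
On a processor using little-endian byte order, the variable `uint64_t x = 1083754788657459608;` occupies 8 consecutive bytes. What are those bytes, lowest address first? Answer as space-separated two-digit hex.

1083754788657459608 in hexadecimal, padded to 64 bits, is 0x0F0A453D018E7198.
Split into bytes (most-significant first): 0F 0A 45 3D 01 8E 71 98.
In little-endian order the low byte comes first in memory.
So at ascending addresses the bytes are 98 71 8E 01 3D 45 0A 0F.

98 71 8E 01 3D 45 0A 0F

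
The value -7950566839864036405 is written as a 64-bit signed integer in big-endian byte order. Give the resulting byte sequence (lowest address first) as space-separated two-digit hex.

91 A9 E9 95 42 E7 73 CB

Two's complement of -7950566839864036405 in 64 bits: 7950566839864036405 = 0x6E56166ABD188C35; invert → 0x91A9E99542E773CA; add 1 → 0x91A9E99542E773CB.
Split into bytes (most-significant first): 91 A9 E9 95 42 E7 73 CB.
Big-endian stores the most-significant byte at the lowest address.
So the memory order matches the most-significant-first order: 91 A9 E9 95 42 E7 73 CB.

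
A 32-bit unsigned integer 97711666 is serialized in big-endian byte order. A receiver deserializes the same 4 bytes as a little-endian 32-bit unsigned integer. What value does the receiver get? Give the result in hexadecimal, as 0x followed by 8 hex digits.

97711666 in 32-bit hexadecimal is 0x05D2F632.
Stored big-endian, the bytes at ascending addresses are 05 D2 F6 32.
Read back as little-endian, the first byte is least significant, giving 0x32F6D205.

0x32F6D205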